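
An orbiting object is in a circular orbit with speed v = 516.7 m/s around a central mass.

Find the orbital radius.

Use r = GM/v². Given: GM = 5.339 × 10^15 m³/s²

For a circular orbit, v² = GM / r, so r = GM / v².
r = 5.339e+15 / (516.7)² m ≈ 2e+10 m = 20 Gm.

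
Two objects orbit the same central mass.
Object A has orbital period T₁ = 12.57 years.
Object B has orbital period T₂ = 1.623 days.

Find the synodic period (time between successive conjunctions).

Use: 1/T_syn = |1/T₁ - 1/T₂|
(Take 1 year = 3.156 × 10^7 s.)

Convert to SI: T₁ = 12.57 years = 3.96709e+08 s; T₂ = 1.623 days = 140227 s.
T_syn = |T₁ · T₂ / (T₁ − T₂)|.
T_syn = |3.96709e+08 · 140227 / (3.96709e+08 − 140227)| s ≈ 1.403e+05 s = 1.624 days.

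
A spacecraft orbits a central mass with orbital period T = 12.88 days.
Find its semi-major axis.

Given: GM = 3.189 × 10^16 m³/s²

Convert to SI: T = 12.88 days = 1.11283e+06 s.
Invert Kepler's third law: a = (GM · T² / (4π²))^(1/3).
Substituting T = 1.11283e+06 s and GM = 3.189e+16 m³/s²:
a = (3.189e+16 · (1.11283e+06)² / (4π²))^(1/3) m
a ≈ 1e+09 m = 1 Gm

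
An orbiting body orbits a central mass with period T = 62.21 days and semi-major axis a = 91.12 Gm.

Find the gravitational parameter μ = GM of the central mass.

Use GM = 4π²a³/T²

Convert to SI: T = 62.21 days = 5.37494e+06 s; a = 91.12 Gm = 9.112e+10 m.
GM = 4π² · a³ / T².
GM = 4π² · (9.112e+10)³ / (5.37494e+06)² m³/s² ≈ 1.034e+21 m³/s² = 1.034 × 10^21 m³/s².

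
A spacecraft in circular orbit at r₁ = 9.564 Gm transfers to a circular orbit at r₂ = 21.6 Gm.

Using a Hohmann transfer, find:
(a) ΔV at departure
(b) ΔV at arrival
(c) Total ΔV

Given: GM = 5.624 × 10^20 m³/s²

Convert to SI: r₁ = 9.564 Gm = 9.564e+09 m; r₂ = 21.6 Gm = 2.16e+10 m.
Transfer semi-major axis: a_t = (r₁ + r₂)/2 = (9.564e+09 + 2.16e+10)/2 = 1.5582e+10 m.
Circular speeds: v₁ = √(GM/r₁) = 242495 m/s, v₂ = √(GM/r₂) = 161360 m/s.
Transfer speeds (vis-viva v² = GM(2/r − 1/a_t)): v₁ᵗ = 285508 m/s, v₂ᵗ = 126417 m/s.
(a) ΔV₁ = |v₁ᵗ − v₁| ≈ 4.301e+04 m/s = 43.01 km/s.
(b) ΔV₂ = |v₂ − v₂ᵗ| ≈ 3.494e+04 m/s = 34.94 km/s.
(c) ΔV_total = ΔV₁ + ΔV₂ ≈ 7.796e+04 m/s = 77.96 km/s.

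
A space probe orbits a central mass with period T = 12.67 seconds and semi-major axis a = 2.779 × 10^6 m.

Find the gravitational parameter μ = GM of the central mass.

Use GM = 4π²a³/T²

GM = 4π² · a³ / T².
GM = 4π² · (2.779e+06)³ / (12.67)² m³/s² ≈ 5.278e+18 m³/s² = 5.278 × 10^18 m³/s².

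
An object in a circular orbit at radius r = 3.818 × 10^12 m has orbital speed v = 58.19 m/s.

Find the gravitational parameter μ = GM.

For a circular orbit v² = GM/r, so GM = v² · r.
GM = (58.19)² · 3.818e+12 m³/s² ≈ 1.293e+16 m³/s² = 1.293 × 10^16 m³/s².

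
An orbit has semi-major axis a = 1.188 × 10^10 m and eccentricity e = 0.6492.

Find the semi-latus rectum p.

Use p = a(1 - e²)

p = a (1 − e²).
p = 1.188e+10 · (1 − (0.6492)²) = 1.188e+10 · 0.578539 ≈ 6.873e+09 m = 6.873 × 10^9 m.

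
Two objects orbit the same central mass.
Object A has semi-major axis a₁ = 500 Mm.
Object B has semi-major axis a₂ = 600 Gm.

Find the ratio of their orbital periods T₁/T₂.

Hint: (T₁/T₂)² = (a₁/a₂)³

Convert to SI: a₁ = 500 Mm = 5e+08 m; a₂ = 600 Gm = 6e+11 m.
From Kepler's third law, (T₁/T₂)² = (a₁/a₂)³, so T₁/T₂ = (a₁/a₂)^(3/2).
a₁/a₂ = 5e+08 / 6e+11 = 0.000833333.
T₁/T₂ = (0.000833333)^(3/2) ≈ 2.406e-05.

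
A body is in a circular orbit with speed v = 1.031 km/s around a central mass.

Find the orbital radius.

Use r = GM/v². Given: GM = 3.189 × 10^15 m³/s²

Convert to SI: v = 1.031 km/s = 1031 m/s.
For a circular orbit, v² = GM / r, so r = GM / v².
r = 3.189e+15 / (1031)² m ≈ 3e+09 m = 3 Gm.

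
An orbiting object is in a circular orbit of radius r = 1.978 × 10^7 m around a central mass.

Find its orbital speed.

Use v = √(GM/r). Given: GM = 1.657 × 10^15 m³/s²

For a circular orbit, gravity supplies the centripetal force, so v = √(GM / r).
v = √(1.657e+15 / 1.978e+07) m/s ≈ 9153 m/s = 9.153 km/s.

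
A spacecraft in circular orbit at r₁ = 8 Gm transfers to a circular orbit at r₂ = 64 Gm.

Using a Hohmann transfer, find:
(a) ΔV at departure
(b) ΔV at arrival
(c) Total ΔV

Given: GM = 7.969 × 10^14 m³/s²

Convert to SI: r₁ = 8 Gm = 8e+09 m; r₂ = 64 Gm = 6.4e+10 m.
Transfer semi-major axis: a_t = (r₁ + r₂)/2 = (8e+09 + 6.4e+10)/2 = 3.6e+10 m.
Circular speeds: v₁ = √(GM/r₁) = 315.614 m/s, v₂ = √(GM/r₂) = 111.587 m/s.
Transfer speeds (vis-viva v² = GM(2/r − 1/a_t)): v₁ᵗ = 420.819 m/s, v₂ᵗ = 52.6024 m/s.
(a) ΔV₁ = |v₁ᵗ − v₁| ≈ 105.2 m/s = 105.2 m/s.
(b) ΔV₂ = |v₂ − v₂ᵗ| ≈ 58.98 m/s = 58.98 m/s.
(c) ΔV_total = ΔV₁ + ΔV₂ ≈ 164.2 m/s = 164.2 m/s.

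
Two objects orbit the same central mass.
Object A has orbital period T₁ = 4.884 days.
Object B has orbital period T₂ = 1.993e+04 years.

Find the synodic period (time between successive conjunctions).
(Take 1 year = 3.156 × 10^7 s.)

Convert to SI: T₁ = 4.884 days = 421978 s; T₂ = 1.993e+04 years = 6.28991e+11 s.
T_syn = |T₁ · T₂ / (T₁ − T₂)|.
T_syn = |421978 · 6.28991e+11 / (421978 − 6.28991e+11)| s ≈ 4.22e+05 s = 4.884 days.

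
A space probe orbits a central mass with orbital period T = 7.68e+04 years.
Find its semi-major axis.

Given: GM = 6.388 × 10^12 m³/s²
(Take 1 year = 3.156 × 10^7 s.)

Convert to SI: T = 7.68e+04 years = 2.42381e+12 s.
Invert Kepler's third law: a = (GM · T² / (4π²))^(1/3).
Substituting T = 2.42381e+12 s and GM = 6.388e+12 m³/s²:
a = (6.388e+12 · (2.42381e+12)² / (4π²))^(1/3) m
a ≈ 9.833e+11 m = 983.3 Gm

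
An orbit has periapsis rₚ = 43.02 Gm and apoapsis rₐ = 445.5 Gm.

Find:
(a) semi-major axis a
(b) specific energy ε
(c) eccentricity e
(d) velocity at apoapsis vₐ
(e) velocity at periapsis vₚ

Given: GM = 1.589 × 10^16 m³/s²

Convert to SI: rₚ = 43.02 Gm = 4.302e+10 m; rₐ = 445.5 Gm = 4.455e+11 m.
(a) a = (rₚ + rₐ)/2 = (4.302e+10 + 4.455e+11)/2 ≈ 2.443e+11 m
(b) With a = (rₚ + rₐ)/2 = 2.4426e+11 m, ε = −GM/(2a) = −1.589e+16/(2 · 2.4426e+11) J/kg ≈ -3.253e+04 J/kg
(c) e = (rₐ − rₚ)/(rₐ + rₚ) = (4.455e+11 − 4.302e+10)/(4.455e+11 + 4.302e+10) ≈ 0.8239
(d) With a = (rₚ + rₐ)/2 = 2.4426e+11 m, vₐ = √(GM (2/rₐ − 1/a)) = √(1.589e+16 · (2/4.455e+11 − 1/2.4426e+11)) m/s ≈ 79.26 m/s
(e) With a = (rₚ + rₐ)/2 = 2.4426e+11 m, vₚ = √(GM (2/rₚ − 1/a)) = √(1.589e+16 · (2/4.302e+10 − 1/2.4426e+11)) m/s ≈ 820.8 m/s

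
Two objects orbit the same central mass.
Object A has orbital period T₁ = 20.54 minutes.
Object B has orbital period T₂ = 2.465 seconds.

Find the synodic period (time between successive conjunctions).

Convert to SI: T₁ = 20.54 minutes = 1232.4 s.
T_syn = |T₁ · T₂ / (T₁ − T₂)|.
T_syn = |1232.4 · 2.465 / (1232.4 − 2.465)| s ≈ 2.47 s = 2.47 seconds.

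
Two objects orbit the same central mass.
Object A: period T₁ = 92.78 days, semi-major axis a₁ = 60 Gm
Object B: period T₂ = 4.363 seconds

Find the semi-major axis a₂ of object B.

Convert to SI: T₁ = 92.78 days = 8.01619e+06 s; a₁ = 60 Gm = 6e+10 m.
Kepler's third law: (T₁/T₂)² = (a₁/a₂)³ ⇒ a₂ = a₁ · (T₂/T₁)^(2/3).
T₂/T₁ = 4.363 / 8.01619e+06 = 5.44273e-07.
a₂ = 6e+10 · (5.44273e-07)^(2/3) m ≈ 4e+06 m = 4 Mm.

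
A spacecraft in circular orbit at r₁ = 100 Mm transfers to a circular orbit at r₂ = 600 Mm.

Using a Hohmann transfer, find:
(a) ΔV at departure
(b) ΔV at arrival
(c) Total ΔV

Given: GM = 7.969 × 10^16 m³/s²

Convert to SI: r₁ = 100 Mm = 1e+08 m; r₂ = 600 Mm = 6e+08 m.
Transfer semi-major axis: a_t = (r₁ + r₂)/2 = (1e+08 + 6e+08)/2 = 3.5e+08 m.
Circular speeds: v₁ = √(GM/r₁) = 28229.4 m/s, v₂ = √(GM/r₂) = 11524.6 m/s.
Transfer speeds (vis-viva v² = GM(2/r − 1/a_t)): v₁ᵗ = 36961 m/s, v₂ᵗ = 6160.16 m/s.
(a) ΔV₁ = |v₁ᵗ − v₁| ≈ 8732 m/s = 8.732 km/s.
(b) ΔV₂ = |v₂ − v₂ᵗ| ≈ 5364 m/s = 5.364 km/s.
(c) ΔV_total = ΔV₁ + ΔV₂ ≈ 1.41e+04 m/s = 14.1 km/s.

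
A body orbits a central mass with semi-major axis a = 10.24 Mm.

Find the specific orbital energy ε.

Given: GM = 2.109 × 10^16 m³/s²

Convert to SI: a = 10.24 Mm = 1.024e+07 m.
ε = −GM / (2a).
ε = −2.109e+16 / (2 · 1.024e+07) J/kg ≈ -1.03e+09 J/kg = -1.03 GJ/kg.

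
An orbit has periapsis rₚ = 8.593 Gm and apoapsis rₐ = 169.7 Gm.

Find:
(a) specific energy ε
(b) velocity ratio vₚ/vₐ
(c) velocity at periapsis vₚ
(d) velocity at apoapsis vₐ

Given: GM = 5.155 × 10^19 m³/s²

Convert to SI: rₚ = 8.593 Gm = 8.593e+09 m; rₐ = 169.7 Gm = 1.697e+11 m.
(a) With a = (rₚ + rₐ)/2 = 8.91465e+10 m, ε = −GM/(2a) = −5.155e+19/(2 · 8.91465e+10) J/kg ≈ -2.891e+08 J/kg
(b) Conservation of angular momentum (rₚvₚ = rₐvₐ) gives vₚ/vₐ = rₐ/rₚ = 1.697e+11/8.593e+09 ≈ 19.75
(c) With a = (rₚ + rₐ)/2 = 8.91465e+10 m, vₚ = √(GM (2/rₚ − 1/a)) = √(5.155e+19 · (2/8.593e+09 − 1/8.91465e+10)) m/s ≈ 1.069e+05 m/s
(d) With a = (rₚ + rₐ)/2 = 8.91465e+10 m, vₐ = √(GM (2/rₐ − 1/a)) = √(5.155e+19 · (2/1.697e+11 − 1/8.91465e+10)) m/s ≈ 5411 m/s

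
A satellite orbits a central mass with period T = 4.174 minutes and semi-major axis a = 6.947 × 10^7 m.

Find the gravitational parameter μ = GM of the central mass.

Convert to SI: T = 4.174 minutes = 250.44 s.
GM = 4π² · a³ / T².
GM = 4π² · (6.947e+07)³ / (250.44)² m³/s² ≈ 2.11e+20 m³/s² = 2.11 × 10^20 m³/s².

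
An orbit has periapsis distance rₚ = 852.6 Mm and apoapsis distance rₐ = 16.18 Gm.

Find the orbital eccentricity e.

Convert to SI: rₚ = 852.6 Mm = 8.526e+08 m; rₐ = 16.18 Gm = 1.618e+10 m.
e = (rₐ − rₚ) / (rₐ + rₚ).
e = (1.618e+10 − 8.526e+08) / (1.618e+10 + 8.526e+08) = 1.53274e+10 / 1.70326e+10 ≈ 0.8999.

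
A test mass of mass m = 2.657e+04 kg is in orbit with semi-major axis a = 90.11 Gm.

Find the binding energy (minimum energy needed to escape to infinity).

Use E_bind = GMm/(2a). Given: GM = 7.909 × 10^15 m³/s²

Convert to SI: a = 90.11 Gm = 9.011e+10 m.
Total orbital energy is E = −GMm/(2a); binding energy is E_bind = −E = GMm/(2a).
E_bind = 7.909e+15 · 2.657e+04 / (2 · 9.011e+10) J ≈ 1.166e+09 J = 1.166 GJ.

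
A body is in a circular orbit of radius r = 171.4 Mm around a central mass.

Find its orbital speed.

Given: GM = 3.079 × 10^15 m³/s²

Convert to SI: r = 171.4 Mm = 1.714e+08 m.
For a circular orbit, gravity supplies the centripetal force, so v = √(GM / r).
v = √(3.079e+15 / 1.714e+08) m/s ≈ 4238 m/s = 4.238 km/s.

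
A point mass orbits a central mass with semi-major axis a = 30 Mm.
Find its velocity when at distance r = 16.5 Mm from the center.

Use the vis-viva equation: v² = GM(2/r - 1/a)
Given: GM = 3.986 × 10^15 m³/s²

Convert to SI: a = 30 Mm = 3e+07 m; r = 16.5 Mm = 1.65e+07 m.
Vis-viva: v = √(GM · (2/r − 1/a)).
2/r − 1/a = 2/1.65e+07 − 1/3e+07 = 8.78788e-08 m⁻¹.
v = √(3.986e+15 · 8.78788e-08) m/s ≈ 1.872e+04 m/s = 18.72 km/s.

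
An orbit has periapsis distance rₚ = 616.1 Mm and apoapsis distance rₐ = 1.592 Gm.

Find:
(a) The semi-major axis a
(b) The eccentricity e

Convert to SI: rₚ = 616.1 Mm = 6.161e+08 m; rₐ = 1.592 Gm = 1.592e+09 m.
(a) a = (rₚ + rₐ) / 2 = (6.161e+08 + 1.592e+09) / 2 ≈ 1.104e+09 m = 1.104 Gm.
(b) e = (rₐ − rₚ) / (rₐ + rₚ) = (1.592e+09 − 6.161e+08) / (1.592e+09 + 6.161e+08) ≈ 0.442.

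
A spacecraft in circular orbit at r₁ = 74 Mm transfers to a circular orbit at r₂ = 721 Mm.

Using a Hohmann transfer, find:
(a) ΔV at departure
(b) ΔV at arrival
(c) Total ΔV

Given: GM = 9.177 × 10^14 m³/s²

Convert to SI: r₁ = 74 Mm = 7.4e+07 m; r₂ = 721 Mm = 7.21e+08 m.
Transfer semi-major axis: a_t = (r₁ + r₂)/2 = (7.4e+07 + 7.21e+08)/2 = 3.975e+08 m.
Circular speeds: v₁ = √(GM/r₁) = 3521.56 m/s, v₂ = √(GM/r₂) = 1128.19 m/s.
Transfer speeds (vis-viva v² = GM(2/r − 1/a_t)): v₁ᵗ = 4742.79 m/s, v₂ᵗ = 486.777 m/s.
(a) ΔV₁ = |v₁ᵗ − v₁| ≈ 1221 m/s = 1.221 km/s.
(b) ΔV₂ = |v₂ − v₂ᵗ| ≈ 641.4 m/s = 641.4 m/s.
(c) ΔV_total = ΔV₁ + ΔV₂ ≈ 1863 m/s = 1.863 km/s.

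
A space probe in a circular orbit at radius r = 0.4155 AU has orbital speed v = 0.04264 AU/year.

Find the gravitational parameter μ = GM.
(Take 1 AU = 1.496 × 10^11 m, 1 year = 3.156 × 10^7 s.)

Convert to SI: r = 0.4155 AU = 6.21588e+10 m; v = 0.04264 AU/year = 202.121 m/s.
For a circular orbit v² = GM/r, so GM = v² · r.
GM = (202.121)² · 6.21588e+10 m³/s² ≈ 2.539e+15 m³/s² = 2.539 × 10^15 m³/s².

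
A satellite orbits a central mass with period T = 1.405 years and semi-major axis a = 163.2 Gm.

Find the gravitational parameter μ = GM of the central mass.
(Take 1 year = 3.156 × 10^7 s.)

Convert to SI: T = 1.405 years = 4.43418e+07 s; a = 163.2 Gm = 1.632e+11 m.
GM = 4π² · a³ / T².
GM = 4π² · (1.632e+11)³ / (4.43418e+07)² m³/s² ≈ 8.728e+19 m³/s² = 8.728 × 10^19 m³/s².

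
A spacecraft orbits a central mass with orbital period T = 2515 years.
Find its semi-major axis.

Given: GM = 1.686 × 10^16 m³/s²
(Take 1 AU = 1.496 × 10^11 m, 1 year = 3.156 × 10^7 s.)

Convert to SI: T = 2515 years = 7.93734e+10 s.
Invert Kepler's third law: a = (GM · T² / (4π²))^(1/3).
Substituting T = 7.93734e+10 s and GM = 1.686e+16 m³/s²:
a = (1.686e+16 · (7.93734e+10)² / (4π²))^(1/3) m
a ≈ 1.391e+12 m = 9.297 AU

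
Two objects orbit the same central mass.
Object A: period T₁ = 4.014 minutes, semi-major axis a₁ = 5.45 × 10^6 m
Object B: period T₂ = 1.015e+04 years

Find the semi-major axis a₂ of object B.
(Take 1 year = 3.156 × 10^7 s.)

Convert to SI: T₁ = 4.014 minutes = 240.84 s; T₂ = 1.015e+04 years = 3.20334e+11 s.
Kepler's third law: (T₁/T₂)² = (a₁/a₂)³ ⇒ a₂ = a₁ · (T₂/T₁)^(2/3).
T₂/T₁ = 3.20334e+11 / 240.84 = 1.33007e+09.
a₂ = 5.45e+06 · (1.33007e+09)^(2/3) m ≈ 6.591e+12 m = 6.591 × 10^12 m.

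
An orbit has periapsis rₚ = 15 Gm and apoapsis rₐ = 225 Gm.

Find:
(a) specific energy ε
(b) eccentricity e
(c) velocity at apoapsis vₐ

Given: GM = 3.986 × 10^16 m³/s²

Convert to SI: rₚ = 15 Gm = 1.5e+10 m; rₐ = 225 Gm = 2.25e+11 m.
(a) With a = (rₚ + rₐ)/2 = 1.2e+11 m, ε = −GM/(2a) = −3.986e+16/(2 · 1.2e+11) J/kg ≈ -1.661e+05 J/kg
(b) e = (rₐ − rₚ)/(rₐ + rₚ) = (2.25e+11 − 1.5e+10)/(2.25e+11 + 1.5e+10) ≈ 0.875
(c) With a = (rₚ + rₐ)/2 = 1.2e+11 m, vₐ = √(GM (2/rₐ − 1/a)) = √(3.986e+16 · (2/2.25e+11 − 1/1.2e+11)) m/s ≈ 148.8 m/s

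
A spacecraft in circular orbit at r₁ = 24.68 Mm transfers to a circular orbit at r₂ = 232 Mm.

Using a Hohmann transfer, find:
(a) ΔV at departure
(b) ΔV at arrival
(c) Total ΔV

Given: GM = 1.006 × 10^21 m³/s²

Convert to SI: r₁ = 24.68 Mm = 2.468e+07 m; r₂ = 232 Mm = 2.32e+08 m.
Transfer semi-major axis: a_t = (r₁ + r₂)/2 = (2.468e+07 + 2.32e+08)/2 = 1.2834e+08 m.
Circular speeds: v₁ = √(GM/r₁) = 6.38449e+06 m/s, v₂ = √(GM/r₂) = 2.08236e+06 m/s.
Transfer speeds (vis-viva v² = GM(2/r − 1/a_t)): v₁ᵗ = 8.58399e+06 m/s, v₂ᵗ = 913159 m/s.
(a) ΔV₁ = |v₁ᵗ − v₁| ≈ 2.2e+06 m/s = 2200 km/s.
(b) ΔV₂ = |v₂ − v₂ᵗ| ≈ 1.169e+06 m/s = 1169 km/s.
(c) ΔV_total = ΔV₁ + ΔV₂ ≈ 3.369e+06 m/s = 3369 km/s.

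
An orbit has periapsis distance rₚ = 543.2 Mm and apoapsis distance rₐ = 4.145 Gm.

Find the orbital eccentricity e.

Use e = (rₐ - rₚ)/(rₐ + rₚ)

Convert to SI: rₚ = 543.2 Mm = 5.432e+08 m; rₐ = 4.145 Gm = 4.145e+09 m.
e = (rₐ − rₚ) / (rₐ + rₚ).
e = (4.145e+09 − 5.432e+08) / (4.145e+09 + 5.432e+08) = 3.6018e+09 / 4.6882e+09 ≈ 0.7683.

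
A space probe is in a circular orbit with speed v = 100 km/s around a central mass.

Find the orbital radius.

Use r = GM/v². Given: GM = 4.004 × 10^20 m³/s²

Convert to SI: v = 100 km/s = 100000 m/s.
For a circular orbit, v² = GM / r, so r = GM / v².
r = 4.004e+20 / (100000)² m ≈ 4.004e+10 m = 40.04 Gm.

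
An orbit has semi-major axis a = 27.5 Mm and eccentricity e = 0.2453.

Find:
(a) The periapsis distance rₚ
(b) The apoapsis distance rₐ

Convert to SI: a = 27.5 Mm = 2.75e+07 m.
(a) rₚ = a(1 − e) = 2.75e+07 · (1 − 0.2453) = 2.75e+07 · 0.7547 ≈ 2.075e+07 m = 20.75 Mm.
(b) rₐ = a(1 + e) = 2.75e+07 · (1 + 0.2453) = 2.75e+07 · 1.2453 ≈ 3.425e+07 m = 34.25 Mm.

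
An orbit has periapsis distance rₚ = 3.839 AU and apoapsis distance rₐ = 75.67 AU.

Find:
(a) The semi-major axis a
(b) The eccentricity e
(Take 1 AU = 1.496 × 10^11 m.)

Convert to SI: rₚ = 3.839 AU = 5.74314e+11 m; rₐ = 75.67 AU = 1.13202e+13 m.
(a) a = (rₚ + rₐ) / 2 = (5.74314e+11 + 1.13202e+13) / 2 ≈ 5.947e+12 m = 39.75 AU.
(b) e = (rₐ − rₚ) / (rₐ + rₚ) = (1.13202e+13 − 5.74314e+11) / (1.13202e+13 + 5.74314e+11) ≈ 0.9034.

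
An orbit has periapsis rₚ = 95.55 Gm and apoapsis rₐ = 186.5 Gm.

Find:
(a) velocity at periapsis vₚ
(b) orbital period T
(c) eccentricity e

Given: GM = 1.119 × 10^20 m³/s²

Convert to SI: rₚ = 95.55 Gm = 9.555e+10 m; rₐ = 186.5 Gm = 1.865e+11 m.
(a) With a = (rₚ + rₐ)/2 = 1.41025e+11 m, vₚ = √(GM (2/rₚ − 1/a)) = √(1.119e+20 · (2/9.555e+10 − 1/1.41025e+11)) m/s ≈ 3.935e+04 m/s
(b) With a = (rₚ + rₐ)/2 = 1.41025e+11 m, T = 2π √(a³/GM) = 2π √((1.41025e+11)³/1.119e+20) s ≈ 3.146e+07 s
(c) e = (rₐ − rₚ)/(rₐ + rₚ) = (1.865e+11 − 9.555e+10)/(1.865e+11 + 9.555e+10) ≈ 0.3225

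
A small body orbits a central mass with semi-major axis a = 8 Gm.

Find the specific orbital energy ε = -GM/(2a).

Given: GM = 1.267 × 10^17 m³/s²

Convert to SI: a = 8 Gm = 8e+09 m.
ε = −GM / (2a).
ε = −1.267e+17 / (2 · 8e+09) J/kg ≈ -7.919e+06 J/kg = -7.919 MJ/kg.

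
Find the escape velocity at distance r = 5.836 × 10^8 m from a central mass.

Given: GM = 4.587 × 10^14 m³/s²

Escape velocity comes from setting total energy to zero: ½v² − GM/r = 0 ⇒ v_esc = √(2GM / r).
v_esc = √(2 · 4.587e+14 / 5.836e+08) m/s ≈ 1254 m/s = 1.254 km/s.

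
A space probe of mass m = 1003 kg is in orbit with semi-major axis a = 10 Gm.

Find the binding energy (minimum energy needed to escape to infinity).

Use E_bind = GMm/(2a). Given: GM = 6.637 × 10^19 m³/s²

Convert to SI: a = 10 Gm = 1e+10 m.
Total orbital energy is E = −GMm/(2a); binding energy is E_bind = −E = GMm/(2a).
E_bind = 6.637e+19 · 1003 / (2 · 1e+10) J ≈ 3.328e+12 J = 3.328 TJ.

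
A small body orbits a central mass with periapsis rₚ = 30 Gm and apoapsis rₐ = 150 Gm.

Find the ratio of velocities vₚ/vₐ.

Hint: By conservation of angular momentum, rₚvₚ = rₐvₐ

Convert to SI: rₚ = 30 Gm = 3e+10 m; rₐ = 150 Gm = 1.5e+11 m.
Conservation of angular momentum gives rₚvₚ = rₐvₐ, so vₚ/vₐ = rₐ/rₚ.
vₚ/vₐ = 1.5e+11 / 3e+10 ≈ 5.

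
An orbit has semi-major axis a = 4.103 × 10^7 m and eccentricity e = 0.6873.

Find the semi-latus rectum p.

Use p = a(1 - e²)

p = a (1 − e²).
p = 4.103e+07 · (1 − (0.6873)²) = 4.103e+07 · 0.527619 ≈ 2.165e+07 m = 2.165 × 10^7 m.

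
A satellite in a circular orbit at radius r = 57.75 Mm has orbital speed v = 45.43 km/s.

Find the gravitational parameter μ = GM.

Convert to SI: r = 57.75 Mm = 5.775e+07 m; v = 45.43 km/s = 45430 m/s.
For a circular orbit v² = GM/r, so GM = v² · r.
GM = (45430)² · 5.775e+07 m³/s² ≈ 1.192e+17 m³/s² = 1.192 × 10^17 m³/s².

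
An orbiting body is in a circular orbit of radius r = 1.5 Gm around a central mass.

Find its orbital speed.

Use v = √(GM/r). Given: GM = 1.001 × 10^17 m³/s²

Convert to SI: r = 1.5 Gm = 1.5e+09 m.
For a circular orbit, gravity supplies the centripetal force, so v = √(GM / r).
v = √(1.001e+17 / 1.5e+09) m/s ≈ 8169 m/s = 8.169 km/s.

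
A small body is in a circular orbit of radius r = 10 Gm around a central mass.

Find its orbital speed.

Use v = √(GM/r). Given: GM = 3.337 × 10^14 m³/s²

Convert to SI: r = 10 Gm = 1e+10 m.
For a circular orbit, gravity supplies the centripetal force, so v = √(GM / r).
v = √(3.337e+14 / 1e+10) m/s ≈ 182.7 m/s = 182.7 m/s.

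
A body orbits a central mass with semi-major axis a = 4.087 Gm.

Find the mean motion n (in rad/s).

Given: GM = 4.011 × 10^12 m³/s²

Convert to SI: a = 4.087 Gm = 4.087e+09 m.
n = √(GM / a³).
n = √(4.011e+12 / (4.087e+09)³) rad/s ≈ 7.665e-09 rad/s.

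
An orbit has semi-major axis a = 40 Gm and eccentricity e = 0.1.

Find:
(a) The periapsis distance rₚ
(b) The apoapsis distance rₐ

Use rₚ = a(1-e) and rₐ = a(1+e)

Convert to SI: a = 40 Gm = 4e+10 m.
(a) rₚ = a(1 − e) = 4e+10 · (1 − 0.1) = 4e+10 · 0.9 ≈ 3.6e+10 m = 36 Gm.
(b) rₐ = a(1 + e) = 4e+10 · (1 + 0.1) = 4e+10 · 1.1 ≈ 4.4e+10 m = 44 Gm.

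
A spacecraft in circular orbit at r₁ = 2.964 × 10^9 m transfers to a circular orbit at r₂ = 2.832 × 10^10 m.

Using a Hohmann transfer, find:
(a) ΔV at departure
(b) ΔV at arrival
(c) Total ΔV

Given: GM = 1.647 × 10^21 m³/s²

Transfer semi-major axis: a_t = (r₁ + r₂)/2 = (2.964e+09 + 2.832e+10)/2 = 1.5642e+10 m.
Circular speeds: v₁ = √(GM/r₁) = 745431 m/s, v₂ = √(GM/r₂) = 241157 m/s.
Transfer speeds (vis-viva v² = GM(2/r − 1/a_t)): v₁ᵗ = 1.00302e+06 m/s, v₂ᵗ = 104977 m/s.
(a) ΔV₁ = |v₁ᵗ − v₁| ≈ 2.576e+05 m/s = 257.6 km/s.
(b) ΔV₂ = |v₂ − v₂ᵗ| ≈ 1.362e+05 m/s = 136.2 km/s.
(c) ΔV_total = ΔV₁ + ΔV₂ ≈ 3.938e+05 m/s = 393.8 km/s.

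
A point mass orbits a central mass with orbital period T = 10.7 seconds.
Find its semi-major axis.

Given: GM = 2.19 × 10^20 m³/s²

Invert Kepler's third law: a = (GM · T² / (4π²))^(1/3).
Substituting T = 10.7 s and GM = 2.19e+20 m³/s²:
a = (2.19e+20 · (10.7)² / (4π²))^(1/3) m
a ≈ 8.596e+06 m = 8.596 × 10^6 m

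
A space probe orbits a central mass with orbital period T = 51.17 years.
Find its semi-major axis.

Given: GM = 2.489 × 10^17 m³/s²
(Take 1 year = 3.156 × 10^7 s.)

Convert to SI: T = 51.17 years = 1.61493e+09 s.
Invert Kepler's third law: a = (GM · T² / (4π²))^(1/3).
Substituting T = 1.61493e+09 s and GM = 2.489e+17 m³/s²:
a = (2.489e+17 · (1.61493e+09)² / (4π²))^(1/3) m
a ≈ 2.543e+11 m = 254.3 Gm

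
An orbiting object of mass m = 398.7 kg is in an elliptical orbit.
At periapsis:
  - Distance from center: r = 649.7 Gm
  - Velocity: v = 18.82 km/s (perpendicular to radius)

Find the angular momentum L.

Convert to SI: r = 649.7 Gm = 6.497e+11 m; v = 18.82 km/s = 18820 m/s.
Since v is perpendicular to r, L = m · v · r.
L = 398.7 · 18820 · 6.497e+11 kg·m²/s ≈ 4.875e+18 kg·m²/s.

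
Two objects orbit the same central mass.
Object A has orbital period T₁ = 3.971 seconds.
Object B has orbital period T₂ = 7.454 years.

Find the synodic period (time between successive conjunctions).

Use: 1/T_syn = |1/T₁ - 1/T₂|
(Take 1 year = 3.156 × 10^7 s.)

Convert to SI: T₂ = 7.454 years = 2.35248e+08 s.
T_syn = |T₁ · T₂ / (T₁ − T₂)|.
T_syn = |3.971 · 2.35248e+08 / (3.971 − 2.35248e+08)| s ≈ 3.971 s = 3.971 seconds.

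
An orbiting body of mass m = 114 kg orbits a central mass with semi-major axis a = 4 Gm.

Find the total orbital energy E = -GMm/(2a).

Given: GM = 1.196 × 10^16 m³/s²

Convert to SI: a = 4 Gm = 4e+09 m.
E = −GMm / (2a).
E = −1.196e+16 · 114 / (2 · 4e+09) J ≈ -1.704e+08 J = -170.4 MJ.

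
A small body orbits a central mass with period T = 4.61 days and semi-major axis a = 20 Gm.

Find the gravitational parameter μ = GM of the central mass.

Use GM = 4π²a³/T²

Convert to SI: T = 4.61 days = 398304 s; a = 20 Gm = 2e+10 m.
GM = 4π² · a³ / T².
GM = 4π² · (2e+10)³ / (398304)² m³/s² ≈ 1.991e+21 m³/s² = 1.991 × 10^21 m³/s².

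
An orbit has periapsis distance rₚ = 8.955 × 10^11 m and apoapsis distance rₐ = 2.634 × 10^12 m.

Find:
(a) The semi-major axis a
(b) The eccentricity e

(a) a = (rₚ + rₐ) / 2 = (8.955e+11 + 2.634e+12) / 2 ≈ 1.765e+12 m = 1.765 × 10^12 m.
(b) e = (rₐ − rₚ) / (rₐ + rₚ) = (2.634e+12 − 8.955e+11) / (2.634e+12 + 8.955e+11) ≈ 0.4926.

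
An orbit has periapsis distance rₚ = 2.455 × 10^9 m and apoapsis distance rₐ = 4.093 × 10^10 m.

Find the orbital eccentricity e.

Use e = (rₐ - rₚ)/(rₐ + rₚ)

e = (rₐ − rₚ) / (rₐ + rₚ).
e = (4.093e+10 − 2.455e+09) / (4.093e+10 + 2.455e+09) = 3.8475e+10 / 4.3385e+10 ≈ 0.8868.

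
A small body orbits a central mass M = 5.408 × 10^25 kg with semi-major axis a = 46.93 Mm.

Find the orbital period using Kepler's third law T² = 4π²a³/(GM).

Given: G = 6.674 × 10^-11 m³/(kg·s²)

Convert to SI: a = 46.93 Mm = 4.693e+07 m.
GM = G · M = 6.674e-11 · 5.408e+25 = 3.6093e+15 m³/s².
Kepler's third law: T = 2π √(a³ / GM).
Substituting a = 4.693e+07 m and GM = 3.6093e+15 m³/s²:
T = 2π √((4.693e+07)³ / 3.6093e+15) s
T ≈ 3.362e+04 s = 9.34 hours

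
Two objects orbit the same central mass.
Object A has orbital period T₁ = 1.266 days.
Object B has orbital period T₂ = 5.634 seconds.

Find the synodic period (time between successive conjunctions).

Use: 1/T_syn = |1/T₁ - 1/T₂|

Convert to SI: T₁ = 1.266 days = 109382 s.
T_syn = |T₁ · T₂ / (T₁ − T₂)|.
T_syn = |109382 · 5.634 / (109382 − 5.634)| s ≈ 5.634 s = 5.634 seconds.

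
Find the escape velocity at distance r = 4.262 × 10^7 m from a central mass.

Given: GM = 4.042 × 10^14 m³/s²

Escape velocity comes from setting total energy to zero: ½v² − GM/r = 0 ⇒ v_esc = √(2GM / r).
v_esc = √(2 · 4.042e+14 / 4.262e+07) m/s ≈ 4355 m/s = 4.355 km/s.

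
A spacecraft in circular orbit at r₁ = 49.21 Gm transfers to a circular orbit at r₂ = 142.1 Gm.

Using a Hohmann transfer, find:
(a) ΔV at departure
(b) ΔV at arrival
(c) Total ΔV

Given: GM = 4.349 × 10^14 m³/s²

Convert to SI: r₁ = 49.21 Gm = 4.921e+10 m; r₂ = 142.1 Gm = 1.421e+11 m.
Transfer semi-major axis: a_t = (r₁ + r₂)/2 = (4.921e+10 + 1.421e+11)/2 = 9.5655e+10 m.
Circular speeds: v₁ = √(GM/r₁) = 94.0087 m/s, v₂ = √(GM/r₂) = 55.322 m/s.
Transfer speeds (vis-viva v² = GM(2/r − 1/a_t)): v₁ᵗ = 114.581 m/s, v₂ᵗ = 39.6799 m/s.
(a) ΔV₁ = |v₁ᵗ − v₁| ≈ 20.57 m/s = 20.57 m/s.
(b) ΔV₂ = |v₂ − v₂ᵗ| ≈ 15.64 m/s = 15.64 m/s.
(c) ΔV_total = ΔV₁ + ΔV₂ ≈ 36.21 m/s = 36.21 m/s.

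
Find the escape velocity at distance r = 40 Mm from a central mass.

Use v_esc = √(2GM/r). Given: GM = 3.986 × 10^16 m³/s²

Convert to SI: r = 40 Mm = 4e+07 m.
Escape velocity comes from setting total energy to zero: ½v² − GM/r = 0 ⇒ v_esc = √(2GM / r).
v_esc = √(2 · 3.986e+16 / 4e+07) m/s ≈ 4.464e+04 m/s = 44.64 km/s.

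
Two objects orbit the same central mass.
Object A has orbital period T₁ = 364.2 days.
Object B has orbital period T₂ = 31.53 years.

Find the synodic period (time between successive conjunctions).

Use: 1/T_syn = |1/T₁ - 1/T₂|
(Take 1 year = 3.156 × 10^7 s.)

Convert to SI: T₁ = 364.2 days = 3.14669e+07 s; T₂ = 31.53 years = 9.95087e+08 s.
T_syn = |T₁ · T₂ / (T₁ − T₂)|.
T_syn = |3.14669e+07 · 9.95087e+08 / (3.14669e+07 − 9.95087e+08)| s ≈ 3.249e+07 s = 1.03 years.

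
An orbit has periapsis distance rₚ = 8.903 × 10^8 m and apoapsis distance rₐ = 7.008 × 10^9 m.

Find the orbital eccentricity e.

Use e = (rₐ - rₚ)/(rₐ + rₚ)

e = (rₐ − rₚ) / (rₐ + rₚ).
e = (7.008e+09 − 8.903e+08) / (7.008e+09 + 8.903e+08) = 6.1177e+09 / 7.8983e+09 ≈ 0.7746.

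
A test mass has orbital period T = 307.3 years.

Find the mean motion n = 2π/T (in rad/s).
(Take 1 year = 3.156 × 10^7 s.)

Convert to SI: T = 307.3 years = 9.69839e+09 s.
n = 2π / T.
n = 2π / 9.69839e+09 s ≈ 6.479e-10 rad/s.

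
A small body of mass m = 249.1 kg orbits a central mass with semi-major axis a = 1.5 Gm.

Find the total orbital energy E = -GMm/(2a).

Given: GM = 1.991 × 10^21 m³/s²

Convert to SI: a = 1.5 Gm = 1.5e+09 m.
E = −GMm / (2a).
E = −1.991e+21 · 249.1 / (2 · 1.5e+09) J ≈ -1.653e+14 J = -165.3 TJ.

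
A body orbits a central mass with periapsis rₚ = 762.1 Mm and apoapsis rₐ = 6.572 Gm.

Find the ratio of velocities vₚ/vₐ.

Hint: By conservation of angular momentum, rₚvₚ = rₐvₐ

Convert to SI: rₚ = 762.1 Mm = 7.621e+08 m; rₐ = 6.572 Gm = 6.572e+09 m.
Conservation of angular momentum gives rₚvₚ = rₐvₐ, so vₚ/vₐ = rₐ/rₚ.
vₚ/vₐ = 6.572e+09 / 7.621e+08 ≈ 8.624.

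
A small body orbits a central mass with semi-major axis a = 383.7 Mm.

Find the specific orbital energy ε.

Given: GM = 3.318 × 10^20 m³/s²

Convert to SI: a = 383.7 Mm = 3.837e+08 m.
ε = −GM / (2a).
ε = −3.318e+20 / (2 · 3.837e+08) J/kg ≈ -4.324e+11 J/kg = -432.4 GJ/kg.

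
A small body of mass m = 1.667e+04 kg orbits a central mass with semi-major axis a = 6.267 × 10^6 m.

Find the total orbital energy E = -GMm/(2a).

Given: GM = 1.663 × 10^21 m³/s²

E = −GMm / (2a).
E = −1.663e+21 · 1.667e+04 / (2 · 6.267e+06) J ≈ -2.212e+18 J = -2.212 EJ.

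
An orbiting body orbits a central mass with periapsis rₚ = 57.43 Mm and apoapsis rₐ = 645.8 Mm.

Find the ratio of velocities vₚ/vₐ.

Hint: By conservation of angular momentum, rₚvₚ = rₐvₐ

Convert to SI: rₚ = 57.43 Mm = 5.743e+07 m; rₐ = 645.8 Mm = 6.458e+08 m.
Conservation of angular momentum gives rₚvₚ = rₐvₐ, so vₚ/vₐ = rₐ/rₚ.
vₚ/vₐ = 6.458e+08 / 5.743e+07 ≈ 11.24.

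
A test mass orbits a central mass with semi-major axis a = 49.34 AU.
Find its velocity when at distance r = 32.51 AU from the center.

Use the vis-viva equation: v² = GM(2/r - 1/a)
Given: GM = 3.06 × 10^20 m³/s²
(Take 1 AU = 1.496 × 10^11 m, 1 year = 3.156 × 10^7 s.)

Convert to SI: a = 49.34 AU = 7.38126e+12 m; r = 32.51 AU = 4.8635e+12 m.
Vis-viva: v = √(GM · (2/r − 1/a)).
2/r − 1/a = 2/4.8635e+12 − 1/7.38126e+12 = 2.75749e-13 m⁻¹.
v = √(3.06e+20 · 2.75749e-13) m/s ≈ 9186 m/s = 1.938 AU/year.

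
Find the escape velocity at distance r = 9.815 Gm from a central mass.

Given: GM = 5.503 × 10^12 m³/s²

Convert to SI: r = 9.815 Gm = 9.815e+09 m.
Escape velocity comes from setting total energy to zero: ½v² − GM/r = 0 ⇒ v_esc = √(2GM / r).
v_esc = √(2 · 5.503e+12 / 9.815e+09) m/s ≈ 33.49 m/s = 33.49 m/s.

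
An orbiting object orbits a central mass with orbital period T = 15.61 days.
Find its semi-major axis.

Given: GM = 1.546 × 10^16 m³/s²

Convert to SI: T = 15.61 days = 1.3487e+06 s.
Invert Kepler's third law: a = (GM · T² / (4π²))^(1/3).
Substituting T = 1.3487e+06 s and GM = 1.546e+16 m³/s²:
a = (1.546e+16 · (1.3487e+06)² / (4π²))^(1/3) m
a ≈ 8.931e+08 m = 893.1 Mm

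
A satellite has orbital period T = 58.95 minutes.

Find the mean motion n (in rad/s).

Convert to SI: T = 58.95 minutes = 3537 s.
n = 2π / T.
n = 2π / 3537 s ≈ 0.001776 rad/s.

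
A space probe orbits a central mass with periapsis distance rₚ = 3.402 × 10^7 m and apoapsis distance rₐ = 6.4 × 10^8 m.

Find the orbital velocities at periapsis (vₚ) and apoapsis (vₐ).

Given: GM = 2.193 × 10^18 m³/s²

Use the vis-viva equation v² = GM(2/r − 1/a) with a = (rₚ + rₐ)/2 = (3.402e+07 + 6.4e+08)/2 = 3.3701e+08 m.
vₚ = √(GM · (2/rₚ − 1/a)) = √(2.193e+18 · (2/3.402e+07 − 1/3.3701e+08)) m/s ≈ 3.499e+05 m/s = 349.9 km/s.
vₐ = √(GM · (2/rₐ − 1/a)) = √(2.193e+18 · (2/6.4e+08 − 1/3.3701e+08)) m/s ≈ 1.86e+04 m/s = 18.6 km/s.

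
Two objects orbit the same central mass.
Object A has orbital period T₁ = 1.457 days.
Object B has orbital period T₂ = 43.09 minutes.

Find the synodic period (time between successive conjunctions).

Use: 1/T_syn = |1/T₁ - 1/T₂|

Convert to SI: T₁ = 1.457 days = 125885 s; T₂ = 43.09 minutes = 2585.4 s.
T_syn = |T₁ · T₂ / (T₁ − T₂)|.
T_syn = |125885 · 2585.4 / (125885 − 2585.4)| s ≈ 2640 s = 43.99 minutes.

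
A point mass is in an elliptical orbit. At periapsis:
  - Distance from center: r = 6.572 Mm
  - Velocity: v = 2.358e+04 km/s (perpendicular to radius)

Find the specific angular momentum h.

Convert to SI: r = 6.572 Mm = 6.572e+06 m; v = 2.358e+04 km/s = 2.358e+07 m/s.
With v perpendicular to r, h = r · v.
h = 6.572e+06 · 2.358e+07 m²/s ≈ 1.55e+14 m²/s.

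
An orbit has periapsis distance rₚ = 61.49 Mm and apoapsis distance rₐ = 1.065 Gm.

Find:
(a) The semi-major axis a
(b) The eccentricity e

Convert to SI: rₚ = 61.49 Mm = 6.149e+07 m; rₐ = 1.065 Gm = 1.065e+09 m.
(a) a = (rₚ + rₐ) / 2 = (6.149e+07 + 1.065e+09) / 2 ≈ 5.632e+08 m = 563.2 Mm.
(b) e = (rₐ − rₚ) / (rₐ + rₚ) = (1.065e+09 − 6.149e+07) / (1.065e+09 + 6.149e+07) ≈ 0.8908.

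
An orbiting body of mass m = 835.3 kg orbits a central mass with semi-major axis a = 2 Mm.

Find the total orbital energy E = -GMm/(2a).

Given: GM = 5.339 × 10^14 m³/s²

Convert to SI: a = 2 Mm = 2e+06 m.
E = −GMm / (2a).
E = −5.339e+14 · 835.3 / (2 · 2e+06) J ≈ -1.115e+11 J = -111.5 GJ.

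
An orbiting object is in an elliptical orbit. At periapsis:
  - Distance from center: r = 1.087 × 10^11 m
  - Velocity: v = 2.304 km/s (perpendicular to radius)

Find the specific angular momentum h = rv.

Convert to SI: v = 2.304 km/s = 2304 m/s.
With v perpendicular to r, h = r · v.
h = 1.087e+11 · 2304 m²/s ≈ 2.504e+14 m²/s.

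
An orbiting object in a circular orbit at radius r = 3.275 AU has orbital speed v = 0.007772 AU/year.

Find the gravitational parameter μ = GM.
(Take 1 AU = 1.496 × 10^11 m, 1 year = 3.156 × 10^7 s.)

Convert to SI: r = 3.275 AU = 4.8994e+11 m; v = 0.007772 AU/year = 36.8407 m/s.
For a circular orbit v² = GM/r, so GM = v² · r.
GM = (36.8407)² · 4.8994e+11 m³/s² ≈ 6.65e+14 m³/s² = 6.65 × 10^14 m³/s².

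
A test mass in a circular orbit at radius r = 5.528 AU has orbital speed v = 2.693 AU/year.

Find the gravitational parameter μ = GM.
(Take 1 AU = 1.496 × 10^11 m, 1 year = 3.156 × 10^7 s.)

Convert to SI: r = 5.528 AU = 8.26989e+11 m; v = 2.693 AU/year = 12765.3 m/s.
For a circular orbit v² = GM/r, so GM = v² · r.
GM = (12765.3)² · 8.26989e+11 m³/s² ≈ 1.348e+20 m³/s² = 1.348 × 10^20 m³/s².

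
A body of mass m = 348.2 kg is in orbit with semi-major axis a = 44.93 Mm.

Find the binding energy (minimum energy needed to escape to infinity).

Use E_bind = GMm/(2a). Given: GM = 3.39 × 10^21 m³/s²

Convert to SI: a = 44.93 Mm = 4.493e+07 m.
Total orbital energy is E = −GMm/(2a); binding energy is E_bind = −E = GMm/(2a).
E_bind = 3.39e+21 · 348.2 / (2 · 4.493e+07) J ≈ 1.314e+16 J = 13.14 PJ.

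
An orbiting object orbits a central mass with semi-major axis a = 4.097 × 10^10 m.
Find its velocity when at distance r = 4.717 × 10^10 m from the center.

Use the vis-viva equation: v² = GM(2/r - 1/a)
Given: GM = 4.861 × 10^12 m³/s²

Vis-viva: v = √(GM · (2/r − 1/a)).
2/r − 1/a = 2/4.717e+10 − 1/4.097e+10 = 1.79917e-11 m⁻¹.
v = √(4.861e+12 · 1.79917e-11) m/s ≈ 9.352 m/s = 9.352 m/s.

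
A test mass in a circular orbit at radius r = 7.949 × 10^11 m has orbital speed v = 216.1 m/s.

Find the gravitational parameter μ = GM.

For a circular orbit v² = GM/r, so GM = v² · r.
GM = (216.1)² · 7.949e+11 m³/s² ≈ 3.712e+16 m³/s² = 3.712 × 10^16 m³/s².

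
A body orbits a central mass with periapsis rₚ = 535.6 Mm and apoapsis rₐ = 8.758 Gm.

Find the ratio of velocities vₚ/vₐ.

Convert to SI: rₚ = 535.6 Mm = 5.356e+08 m; rₐ = 8.758 Gm = 8.758e+09 m.
Conservation of angular momentum gives rₚvₚ = rₐvₐ, so vₚ/vₐ = rₐ/rₚ.
vₚ/vₐ = 8.758e+09 / 5.356e+08 ≈ 16.35.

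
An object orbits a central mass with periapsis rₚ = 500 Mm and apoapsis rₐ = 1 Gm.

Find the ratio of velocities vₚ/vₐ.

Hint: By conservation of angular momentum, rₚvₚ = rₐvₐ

Convert to SI: rₚ = 500 Mm = 5e+08 m; rₐ = 1 Gm = 1e+09 m.
Conservation of angular momentum gives rₚvₚ = rₐvₐ, so vₚ/vₐ = rₐ/rₚ.
vₚ/vₐ = 1e+09 / 5e+08 ≈ 2.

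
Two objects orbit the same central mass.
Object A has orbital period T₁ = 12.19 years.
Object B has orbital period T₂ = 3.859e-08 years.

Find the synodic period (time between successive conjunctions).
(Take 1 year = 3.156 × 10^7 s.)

Convert to SI: T₁ = 12.19 years = 3.84716e+08 s; T₂ = 3.859e-08 years = 1.2179 s.
T_syn = |T₁ · T₂ / (T₁ − T₂)|.
T_syn = |3.84716e+08 · 1.2179 / (3.84716e+08 − 1.2179)| s ≈ 1.218 s = 3.859e-08 years.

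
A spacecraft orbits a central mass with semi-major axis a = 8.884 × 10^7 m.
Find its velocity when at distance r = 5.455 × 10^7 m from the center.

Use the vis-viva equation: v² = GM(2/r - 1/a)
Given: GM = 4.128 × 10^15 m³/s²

Vis-viva: v = √(GM · (2/r − 1/a)).
2/r − 1/a = 2/5.455e+07 − 1/8.884e+07 = 2.54074e-08 m⁻¹.
v = √(4.128e+15 · 2.54074e-08) m/s ≈ 1.024e+04 m/s = 10.24 km/s.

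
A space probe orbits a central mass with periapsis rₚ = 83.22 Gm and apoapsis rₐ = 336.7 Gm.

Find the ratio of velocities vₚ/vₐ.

Convert to SI: rₚ = 83.22 Gm = 8.322e+10 m; rₐ = 336.7 Gm = 3.367e+11 m.
Conservation of angular momentum gives rₚvₚ = rₐvₐ, so vₚ/vₐ = rₐ/rₚ.
vₚ/vₐ = 3.367e+11 / 8.322e+10 ≈ 4.046.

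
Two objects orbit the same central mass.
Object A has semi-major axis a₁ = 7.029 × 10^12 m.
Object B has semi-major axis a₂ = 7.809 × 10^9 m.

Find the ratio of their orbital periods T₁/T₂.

From Kepler's third law, (T₁/T₂)² = (a₁/a₂)³, so T₁/T₂ = (a₁/a₂)^(3/2).
a₁/a₂ = 7.029e+12 / 7.809e+09 = 900.115.
T₁/T₂ = (900.115)^(3/2) ≈ 2.701e+04.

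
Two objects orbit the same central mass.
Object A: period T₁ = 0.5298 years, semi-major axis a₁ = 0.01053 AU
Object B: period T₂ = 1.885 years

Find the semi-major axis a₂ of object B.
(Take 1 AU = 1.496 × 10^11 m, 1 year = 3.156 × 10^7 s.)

Convert to SI: T₁ = 0.5298 years = 1.67205e+07 s; a₁ = 0.01053 AU = 1.57529e+09 m; T₂ = 1.885 years = 5.94906e+07 s.
Kepler's third law: (T₁/T₂)² = (a₁/a₂)³ ⇒ a₂ = a₁ · (T₂/T₁)^(2/3).
T₂/T₁ = 5.94906e+07 / 1.67205e+07 = 3.55795.
a₂ = 1.57529e+09 · (3.55795)^(2/3) m ≈ 3.671e+09 m = 0.02454 AU.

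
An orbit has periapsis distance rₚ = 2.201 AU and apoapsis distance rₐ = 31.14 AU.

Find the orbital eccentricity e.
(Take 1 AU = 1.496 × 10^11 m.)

Convert to SI: rₚ = 2.201 AU = 3.2927e+11 m; rₐ = 31.14 AU = 4.65854e+12 m.
e = (rₐ − rₚ) / (rₐ + rₚ).
e = (4.65854e+12 − 3.2927e+11) / (4.65854e+12 + 3.2927e+11) = 4.32927e+12 / 4.98781e+12 ≈ 0.868.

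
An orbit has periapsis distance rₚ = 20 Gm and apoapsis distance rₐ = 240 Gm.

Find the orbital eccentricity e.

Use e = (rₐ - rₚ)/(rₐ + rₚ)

Convert to SI: rₚ = 20 Gm = 2e+10 m; rₐ = 240 Gm = 2.4e+11 m.
e = (rₐ − rₚ) / (rₐ + rₚ).
e = (2.4e+11 − 2e+10) / (2.4e+11 + 2e+10) = 2.2e+11 / 2.6e+11 ≈ 0.8462.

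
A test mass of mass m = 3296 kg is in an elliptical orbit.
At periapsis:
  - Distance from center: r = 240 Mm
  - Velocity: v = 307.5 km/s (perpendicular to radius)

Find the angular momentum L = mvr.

Convert to SI: r = 240 Mm = 2.4e+08 m; v = 307.5 km/s = 307500 m/s.
Since v is perpendicular to r, L = m · v · r.
L = 3296 · 307500 · 2.4e+08 kg·m²/s ≈ 2.432e+17 kg·m²/s.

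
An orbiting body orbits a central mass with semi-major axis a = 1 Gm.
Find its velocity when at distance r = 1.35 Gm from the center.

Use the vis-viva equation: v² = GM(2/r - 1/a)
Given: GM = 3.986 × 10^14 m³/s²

Convert to SI: a = 1 Gm = 1e+09 m; r = 1.35 Gm = 1.35e+09 m.
Vis-viva: v = √(GM · (2/r − 1/a)).
2/r − 1/a = 2/1.35e+09 − 1/1e+09 = 4.81481e-10 m⁻¹.
v = √(3.986e+14 · 4.81481e-10) m/s ≈ 438.1 m/s = 438.1 m/s.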